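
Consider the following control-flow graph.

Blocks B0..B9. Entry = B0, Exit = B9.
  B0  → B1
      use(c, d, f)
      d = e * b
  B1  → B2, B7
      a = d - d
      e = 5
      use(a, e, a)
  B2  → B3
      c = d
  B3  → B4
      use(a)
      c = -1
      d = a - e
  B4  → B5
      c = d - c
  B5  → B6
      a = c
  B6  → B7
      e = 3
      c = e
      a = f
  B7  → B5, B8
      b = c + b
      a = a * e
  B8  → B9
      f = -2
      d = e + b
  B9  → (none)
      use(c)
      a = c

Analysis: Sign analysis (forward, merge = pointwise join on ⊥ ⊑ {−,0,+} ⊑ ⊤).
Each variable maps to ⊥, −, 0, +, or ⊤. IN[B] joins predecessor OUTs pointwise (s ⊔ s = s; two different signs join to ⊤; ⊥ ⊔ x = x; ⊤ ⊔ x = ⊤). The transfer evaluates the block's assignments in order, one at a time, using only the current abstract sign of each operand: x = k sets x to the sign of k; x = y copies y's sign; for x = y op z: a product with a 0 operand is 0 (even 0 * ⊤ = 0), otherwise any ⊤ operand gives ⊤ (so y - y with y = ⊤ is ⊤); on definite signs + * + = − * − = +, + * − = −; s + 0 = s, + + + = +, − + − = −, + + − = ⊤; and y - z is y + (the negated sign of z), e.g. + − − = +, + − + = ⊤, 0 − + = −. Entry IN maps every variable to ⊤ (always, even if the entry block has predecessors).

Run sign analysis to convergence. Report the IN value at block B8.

Per-block solution:
  B0:   IN=(all ⊤)   OUT=(all ⊤)
  B1:   IN=(all ⊤)   OUT={e:+; rest ⊤}
  B2:   IN={e:+; rest ⊤}   OUT={e:+; rest ⊤}
  B3:   IN={e:+; rest ⊤}   OUT={c:-, e:+; rest ⊤}
  B4:   IN={c:-, e:+; rest ⊤}   OUT={e:+; rest ⊤}
  B5:   IN={e:+; rest ⊤}   OUT={e:+; rest ⊤}
  B6:   IN={e:+; rest ⊤}   OUT={c:+, e:+; rest ⊤}
  B7:   IN={e:+; rest ⊤}   OUT={e:+; rest ⊤}
  B8:   IN={e:+; rest ⊤}   OUT={e:+, f:-; rest ⊤}
  B9:   IN={e:+, f:-; rest ⊤}   OUT={e:+, f:-; rest ⊤}

Merge at B8: IN[B8] = OUT[B7] = {a: ⊤, b: ⊤, c: ⊤, d: ⊤, e: +, f: ⊤}

Answer: {a: ⊤, b: ⊤, c: ⊤, d: ⊤, e: +, f: ⊤}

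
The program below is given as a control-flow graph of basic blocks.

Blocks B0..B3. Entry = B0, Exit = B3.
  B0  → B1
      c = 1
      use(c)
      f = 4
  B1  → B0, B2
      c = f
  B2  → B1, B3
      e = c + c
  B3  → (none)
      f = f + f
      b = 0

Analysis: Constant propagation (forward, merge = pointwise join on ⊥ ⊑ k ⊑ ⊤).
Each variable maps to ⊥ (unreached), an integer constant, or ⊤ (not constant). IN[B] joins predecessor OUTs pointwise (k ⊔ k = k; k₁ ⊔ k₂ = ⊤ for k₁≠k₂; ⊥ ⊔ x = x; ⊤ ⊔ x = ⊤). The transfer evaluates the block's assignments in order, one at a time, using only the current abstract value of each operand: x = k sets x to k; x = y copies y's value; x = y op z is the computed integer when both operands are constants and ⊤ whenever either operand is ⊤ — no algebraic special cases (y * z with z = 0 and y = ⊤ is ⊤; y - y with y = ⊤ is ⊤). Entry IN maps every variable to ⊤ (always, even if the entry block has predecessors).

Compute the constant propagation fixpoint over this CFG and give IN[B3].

Answer: {a: ⊤, b: ⊤, c: 4, d: ⊤, e: 8, f: 4}

Derivation:
Fixpoint table:
  B0: | IN=(all ⊤) | OUT={c:1, f:4; rest ⊤}
  B1: | IN={f:4; rest ⊤} | OUT={c:4, f:4; rest ⊤}
  B2: | IN={c:4, f:4; rest ⊤} | OUT={c:4, e:8, f:4; rest ⊤}
  B3: | IN={c:4, e:8, f:4; rest ⊤} | OUT={b:0, c:4, e:8, f:8; rest ⊤}

Merge at B3: IN[B3] = OUT[B2] = {a: ⊤, b: ⊤, c: 4, d: ⊤, e: 8, f: 4}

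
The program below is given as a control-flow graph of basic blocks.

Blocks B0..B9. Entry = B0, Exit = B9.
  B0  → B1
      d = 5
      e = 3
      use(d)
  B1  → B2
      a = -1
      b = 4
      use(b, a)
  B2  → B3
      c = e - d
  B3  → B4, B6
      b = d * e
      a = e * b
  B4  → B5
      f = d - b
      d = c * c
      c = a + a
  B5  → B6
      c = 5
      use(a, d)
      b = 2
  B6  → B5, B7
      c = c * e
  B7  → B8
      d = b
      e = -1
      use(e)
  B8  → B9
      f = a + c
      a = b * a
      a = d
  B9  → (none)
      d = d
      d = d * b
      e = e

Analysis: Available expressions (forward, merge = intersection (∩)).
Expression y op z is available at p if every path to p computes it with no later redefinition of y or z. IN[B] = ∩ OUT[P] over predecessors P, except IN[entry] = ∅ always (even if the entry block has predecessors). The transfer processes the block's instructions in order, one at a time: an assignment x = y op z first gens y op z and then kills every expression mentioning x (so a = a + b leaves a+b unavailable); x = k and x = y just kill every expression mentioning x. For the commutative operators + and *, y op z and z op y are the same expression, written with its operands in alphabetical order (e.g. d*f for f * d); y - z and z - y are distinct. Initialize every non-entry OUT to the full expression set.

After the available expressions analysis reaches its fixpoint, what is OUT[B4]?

Converged values:
  B0:   IN={}   OUT={}
  B1:   IN={}   OUT={}
  B2:   IN={}   OUT={e-d}
  B3:   IN={e-d}   OUT={b*e, d*e, e-d}
  B4:   IN={b*e, d*e, e-d}   OUT={a+a, b*e}
  B5:   IN={}   OUT={}
  B6:   IN={}   OUT={}
  B7:   IN={}   OUT={}
  B8:   IN={}   OUT={}
  B9:   IN={}   OUT={}

Merge at B4: IN[B4] = OUT[B3] = {b*e, d*e, e-d}
Applying B4's transfer function to that IN value gives OUT[B4] (row B4 above).

Answer: {a+a, b*e}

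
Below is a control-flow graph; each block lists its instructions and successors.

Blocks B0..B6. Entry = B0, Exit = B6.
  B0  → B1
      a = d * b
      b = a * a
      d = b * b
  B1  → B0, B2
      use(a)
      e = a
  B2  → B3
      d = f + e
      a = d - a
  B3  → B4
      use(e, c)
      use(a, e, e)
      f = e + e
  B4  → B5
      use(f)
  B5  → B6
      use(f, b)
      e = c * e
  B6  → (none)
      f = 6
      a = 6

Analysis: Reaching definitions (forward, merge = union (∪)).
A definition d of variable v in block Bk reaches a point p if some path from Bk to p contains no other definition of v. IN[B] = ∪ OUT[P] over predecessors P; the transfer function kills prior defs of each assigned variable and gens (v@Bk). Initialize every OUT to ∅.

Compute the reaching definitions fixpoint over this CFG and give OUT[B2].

Fixpoint table:
  B0: | IN={a@B0, b@B0, d@B0, e@B1} | OUT={a@B0, b@B0, d@B0, e@B1}
  B1: | IN={a@B0, b@B0, d@B0, e@B1} | OUT={a@B0, b@B0, d@B0, e@B1}
  B2: | IN={a@B0, b@B0, d@B0, e@B1} | OUT={a@B2, b@B0, d@B2, e@B1}
  B3: | IN={a@B2, b@B0, d@B2, e@B1} | OUT={a@B2, b@B0, d@B2, e@B1, f@B3}
  B4: | IN={a@B2, b@B0, d@B2, e@B1, f@B3} | OUT={a@B2, b@B0, d@B2, e@B1, f@B3}
  B5: | IN={a@B2, b@B0, d@B2, e@B1, f@B3} | OUT={a@B2, b@B0, d@B2, e@B5, f@B3}
  B6: | IN={a@B2, b@B0, d@B2, e@B5, f@B3} | OUT={a@B6, b@B0, d@B2, e@B5, f@B6}

Merge at B2: IN[B2] = OUT[B1] = {a@B0, b@B0, d@B0, e@B1}
Applying B2's transfer function to that IN value gives OUT[B2] (row B2 above).

Answer: {a@B2, b@B0, d@B2, e@B1}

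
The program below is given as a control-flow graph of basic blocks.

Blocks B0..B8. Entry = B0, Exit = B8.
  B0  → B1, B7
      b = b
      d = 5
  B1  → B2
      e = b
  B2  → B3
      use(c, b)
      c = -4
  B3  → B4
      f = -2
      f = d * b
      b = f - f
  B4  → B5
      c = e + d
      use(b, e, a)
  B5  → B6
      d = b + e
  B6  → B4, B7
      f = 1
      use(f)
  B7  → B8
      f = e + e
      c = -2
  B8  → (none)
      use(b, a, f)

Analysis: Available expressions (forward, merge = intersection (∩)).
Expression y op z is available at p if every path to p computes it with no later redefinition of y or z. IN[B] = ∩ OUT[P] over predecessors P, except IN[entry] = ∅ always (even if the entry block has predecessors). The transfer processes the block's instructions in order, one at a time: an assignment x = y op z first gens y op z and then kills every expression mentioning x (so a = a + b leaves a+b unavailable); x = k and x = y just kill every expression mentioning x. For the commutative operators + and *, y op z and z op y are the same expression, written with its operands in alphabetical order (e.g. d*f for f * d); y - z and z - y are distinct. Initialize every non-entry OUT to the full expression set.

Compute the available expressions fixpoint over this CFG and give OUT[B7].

Answer: {e+e}

Derivation:
Per-block solution:
  B0:   IN={}   OUT={}
  B1:   IN={}   OUT={}
  B2:   IN={}   OUT={}
  B3:   IN={}   OUT={f-f}
  B4:   IN={}   OUT={d+e}
  B5:   IN={d+e}   OUT={b+e}
  B6:   IN={b+e}   OUT={b+e}
  B7:   IN={}   OUT={e+e}
  B8:   IN={e+e}   OUT={e+e}

Merge at B7: IN[B7] = OUT[B0] ∩ OUT[B6] = {}
Applying B7's transfer function to that IN value gives OUT[B7] (row B7 above).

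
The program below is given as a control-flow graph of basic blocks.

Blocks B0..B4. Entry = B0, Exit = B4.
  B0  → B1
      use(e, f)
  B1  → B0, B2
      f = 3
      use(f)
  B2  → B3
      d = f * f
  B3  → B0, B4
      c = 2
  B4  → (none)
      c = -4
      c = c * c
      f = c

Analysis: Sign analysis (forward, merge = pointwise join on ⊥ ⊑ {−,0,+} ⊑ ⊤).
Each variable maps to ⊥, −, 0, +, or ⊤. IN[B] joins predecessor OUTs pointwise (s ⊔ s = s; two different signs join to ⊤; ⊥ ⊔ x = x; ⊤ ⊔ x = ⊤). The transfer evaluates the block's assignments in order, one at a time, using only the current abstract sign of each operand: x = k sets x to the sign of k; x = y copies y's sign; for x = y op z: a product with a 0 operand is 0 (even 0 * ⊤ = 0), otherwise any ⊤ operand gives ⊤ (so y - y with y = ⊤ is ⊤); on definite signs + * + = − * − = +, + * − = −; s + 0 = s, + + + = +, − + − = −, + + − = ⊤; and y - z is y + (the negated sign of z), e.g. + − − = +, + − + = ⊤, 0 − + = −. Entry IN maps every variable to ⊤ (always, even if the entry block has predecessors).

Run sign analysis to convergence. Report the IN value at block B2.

Converged values:
  B0: | IN=(all ⊤) | OUT=(all ⊤)
  B1: | IN=(all ⊤) | OUT={f:+; rest ⊤}
  B2: | IN={f:+; rest ⊤} | OUT={d:+, f:+; rest ⊤}
  B3: | IN={d:+, f:+; rest ⊤} | OUT={c:+, d:+, f:+; rest ⊤}
  B4: | IN={c:+, d:+, f:+; rest ⊤} | OUT={c:+, d:+, f:+; rest ⊤}

Merge at B2: IN[B2] = OUT[B1] = {a: ⊤, b: ⊤, c: ⊤, d: ⊤, e: ⊤, f: +}

Answer: {a: ⊤, b: ⊤, c: ⊤, d: ⊤, e: ⊤, f: +}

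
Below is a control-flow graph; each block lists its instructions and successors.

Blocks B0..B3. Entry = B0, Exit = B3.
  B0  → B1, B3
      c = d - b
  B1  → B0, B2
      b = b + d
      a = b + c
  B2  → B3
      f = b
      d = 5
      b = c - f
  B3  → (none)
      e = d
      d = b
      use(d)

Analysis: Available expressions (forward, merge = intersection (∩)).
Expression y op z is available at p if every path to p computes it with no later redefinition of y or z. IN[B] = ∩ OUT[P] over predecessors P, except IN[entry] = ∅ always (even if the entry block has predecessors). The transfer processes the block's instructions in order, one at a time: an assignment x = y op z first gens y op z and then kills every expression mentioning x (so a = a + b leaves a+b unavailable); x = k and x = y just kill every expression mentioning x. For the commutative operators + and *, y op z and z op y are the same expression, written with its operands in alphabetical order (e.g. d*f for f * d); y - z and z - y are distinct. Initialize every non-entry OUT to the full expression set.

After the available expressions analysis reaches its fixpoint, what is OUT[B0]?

Fixpoint table:
  B0:   IN={}   OUT={d-b}
  B1:   IN={d-b}   OUT={b+c}
  B2:   IN={b+c}   OUT={c-f}
  B3:   IN={}   OUT={}

Merge at B0 (entry node, so the boundary value {} is joined with the incoming edge(s)): IN[B0] = {} ∩ OUT[B1] = {}
Applying B0's transfer function to that IN value gives OUT[B0] (row B0 above).

Answer: {d-b}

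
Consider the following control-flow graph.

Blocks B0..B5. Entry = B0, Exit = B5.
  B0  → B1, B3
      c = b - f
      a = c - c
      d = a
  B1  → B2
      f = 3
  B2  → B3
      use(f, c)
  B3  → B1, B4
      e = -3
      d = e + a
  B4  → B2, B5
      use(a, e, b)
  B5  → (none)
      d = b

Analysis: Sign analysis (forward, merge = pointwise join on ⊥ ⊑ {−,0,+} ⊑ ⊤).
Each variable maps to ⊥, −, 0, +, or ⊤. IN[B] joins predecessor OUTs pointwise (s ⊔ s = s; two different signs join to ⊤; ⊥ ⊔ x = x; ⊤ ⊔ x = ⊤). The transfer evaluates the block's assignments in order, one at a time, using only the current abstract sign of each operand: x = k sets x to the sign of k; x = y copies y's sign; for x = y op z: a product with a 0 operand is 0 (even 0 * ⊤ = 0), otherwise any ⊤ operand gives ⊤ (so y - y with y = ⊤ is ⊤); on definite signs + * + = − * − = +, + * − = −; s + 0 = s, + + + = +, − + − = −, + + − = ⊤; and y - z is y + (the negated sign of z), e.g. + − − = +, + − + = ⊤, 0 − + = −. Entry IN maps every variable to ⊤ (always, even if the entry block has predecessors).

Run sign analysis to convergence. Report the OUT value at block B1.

Converged values:
  B0:  IN=(all ⊤)  OUT=(all ⊤)
  B1:  IN=(all ⊤)  OUT={f:+; rest ⊤}
  B2:  IN=(all ⊤)  OUT=(all ⊤)
  B3:  IN=(all ⊤)  OUT={e:-; rest ⊤}
  B4:  IN={e:-; rest ⊤}  OUT={e:-; rest ⊤}
  B5:  IN={e:-; rest ⊤}  OUT={e:-; rest ⊤}

Merge at B1: IN[B1] = OUT[B0] ⊔ OUT[B3] = {a: ⊤, b: ⊤, c: ⊤, d: ⊤, e: ⊤, f: ⊤}
Applying B1's transfer function to that IN value gives OUT[B1] (row B1 above).

Answer: {a: ⊤, b: ⊤, c: ⊤, d: ⊤, e: ⊤, f: +}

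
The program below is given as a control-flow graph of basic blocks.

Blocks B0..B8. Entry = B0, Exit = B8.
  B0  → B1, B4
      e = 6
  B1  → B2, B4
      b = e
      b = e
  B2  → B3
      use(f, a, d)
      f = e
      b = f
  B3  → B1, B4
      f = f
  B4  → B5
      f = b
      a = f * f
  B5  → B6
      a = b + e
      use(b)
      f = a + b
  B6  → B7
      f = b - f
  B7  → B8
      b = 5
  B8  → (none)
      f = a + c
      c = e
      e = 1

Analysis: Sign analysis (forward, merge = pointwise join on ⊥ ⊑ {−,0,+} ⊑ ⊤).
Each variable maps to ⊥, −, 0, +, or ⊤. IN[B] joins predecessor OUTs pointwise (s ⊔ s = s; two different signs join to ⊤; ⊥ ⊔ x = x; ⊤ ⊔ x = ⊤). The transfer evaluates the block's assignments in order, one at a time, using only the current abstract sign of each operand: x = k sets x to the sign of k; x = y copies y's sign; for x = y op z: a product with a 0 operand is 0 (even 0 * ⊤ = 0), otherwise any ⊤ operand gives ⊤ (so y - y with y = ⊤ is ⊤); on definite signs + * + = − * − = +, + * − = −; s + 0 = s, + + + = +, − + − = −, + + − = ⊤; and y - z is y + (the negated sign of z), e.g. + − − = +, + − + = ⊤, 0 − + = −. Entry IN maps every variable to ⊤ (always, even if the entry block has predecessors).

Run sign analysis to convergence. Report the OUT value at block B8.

Answer: {a: ⊤, b: +, c: +, d: ⊤, e: +, f: ⊤}

Working:
Per-block solution:
  B0: | IN=(all ⊤) | OUT={e:+; rest ⊤}
  B1: | IN={e:+; rest ⊤} | OUT={b:+, e:+; rest ⊤}
  B2: | IN={b:+, e:+; rest ⊤} | OUT={b:+, e:+, f:+; rest ⊤}
  B3: | IN={b:+, e:+, f:+; rest ⊤} | OUT={b:+, e:+, f:+; rest ⊤}
  B4: | IN={e:+; rest ⊤} | OUT={e:+; rest ⊤}
  B5: | IN={e:+; rest ⊤} | OUT={e:+; rest ⊤}
  B6: | IN={e:+; rest ⊤} | OUT={e:+; rest ⊤}
  B7: | IN={e:+; rest ⊤} | OUT={b:+, e:+; rest ⊤}
  B8: | IN={b:+, e:+; rest ⊤} | OUT={b:+, c:+, e:+; rest ⊤}

Merge at B8: IN[B8] = OUT[B7] = {a: ⊤, b: +, c: ⊤, d: ⊤, e: +, f: ⊤}
Applying B8's transfer function to that IN value gives OUT[B8] (row B8 above).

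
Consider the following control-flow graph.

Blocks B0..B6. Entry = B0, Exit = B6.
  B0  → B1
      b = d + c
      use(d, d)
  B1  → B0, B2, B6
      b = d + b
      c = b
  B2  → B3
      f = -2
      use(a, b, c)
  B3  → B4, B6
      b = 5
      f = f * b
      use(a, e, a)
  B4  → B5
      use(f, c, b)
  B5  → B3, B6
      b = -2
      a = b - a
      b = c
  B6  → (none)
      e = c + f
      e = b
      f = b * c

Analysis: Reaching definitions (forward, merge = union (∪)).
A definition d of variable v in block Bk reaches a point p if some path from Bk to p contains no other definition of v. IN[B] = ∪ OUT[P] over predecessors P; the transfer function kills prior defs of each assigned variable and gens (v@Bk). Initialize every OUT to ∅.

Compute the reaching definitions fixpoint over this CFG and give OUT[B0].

Answer: {b@B0, c@B1}

Derivation:
Per-block solution:
  B0:   IN={b@B1, c@B1}   OUT={b@B0, c@B1}
  B1:   IN={b@B0, c@B1}   OUT={b@B1, c@B1}
  B2:   IN={b@B1, c@B1}   OUT={b@B1, c@B1, f@B2}
  B3:   IN={a@B5, b@B1, b@B5, c@B1, f@B2, f@B3}   OUT={a@B5, b@B3, c@B1, f@B3}
  B4:   IN={a@B5, b@B3, c@B1, f@B3}   OUT={a@B5, b@B3, c@B1, f@B3}
  B5:   IN={a@B5, b@B3, c@B1, f@B3}   OUT={a@B5, b@B5, c@B1, f@B3}
  B6:   IN={a@B5, b@B1, b@B3, b@B5, c@B1, f@B3}   OUT={a@B5, b@B1, b@B3, b@B5, c@B1, e@B6, f@B6}

Merge at B0 (entry node, so the boundary value {} is joined with the incoming edge(s)): IN[B0] = {} ⊔ OUT[B1] = {b@B1, c@B1}
Applying B0's transfer function to that IN value gives OUT[B0] (row B0 above).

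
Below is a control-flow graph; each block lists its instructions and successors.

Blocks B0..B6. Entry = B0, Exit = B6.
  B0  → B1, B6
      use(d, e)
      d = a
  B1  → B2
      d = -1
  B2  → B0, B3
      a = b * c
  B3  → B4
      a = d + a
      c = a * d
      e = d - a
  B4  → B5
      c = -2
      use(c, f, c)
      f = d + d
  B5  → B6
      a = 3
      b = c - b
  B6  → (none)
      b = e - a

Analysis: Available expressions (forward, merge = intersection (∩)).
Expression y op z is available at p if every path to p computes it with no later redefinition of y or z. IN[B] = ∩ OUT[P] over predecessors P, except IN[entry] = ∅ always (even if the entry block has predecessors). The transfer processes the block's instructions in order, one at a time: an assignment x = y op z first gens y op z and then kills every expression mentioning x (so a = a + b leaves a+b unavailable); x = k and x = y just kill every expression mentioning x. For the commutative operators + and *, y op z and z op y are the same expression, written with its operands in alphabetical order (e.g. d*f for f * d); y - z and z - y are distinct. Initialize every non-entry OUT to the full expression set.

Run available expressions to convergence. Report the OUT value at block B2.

Answer: {b*c}

Derivation:
Fixpoint table:
  B0:   IN={}   OUT={}
  B1:   IN={}   OUT={}
  B2:   IN={}   OUT={b*c}
  B3:   IN={b*c}   OUT={a*d, d-a}
  B4:   IN={a*d, d-a}   OUT={a*d, d+d, d-a}
  B5:   IN={a*d, d+d, d-a}   OUT={d+d}
  B6:   IN={}   OUT={e-a}

Merge at B2: IN[B2] = OUT[B1] = {}
Applying B2's transfer function to that IN value gives OUT[B2] (row B2 above).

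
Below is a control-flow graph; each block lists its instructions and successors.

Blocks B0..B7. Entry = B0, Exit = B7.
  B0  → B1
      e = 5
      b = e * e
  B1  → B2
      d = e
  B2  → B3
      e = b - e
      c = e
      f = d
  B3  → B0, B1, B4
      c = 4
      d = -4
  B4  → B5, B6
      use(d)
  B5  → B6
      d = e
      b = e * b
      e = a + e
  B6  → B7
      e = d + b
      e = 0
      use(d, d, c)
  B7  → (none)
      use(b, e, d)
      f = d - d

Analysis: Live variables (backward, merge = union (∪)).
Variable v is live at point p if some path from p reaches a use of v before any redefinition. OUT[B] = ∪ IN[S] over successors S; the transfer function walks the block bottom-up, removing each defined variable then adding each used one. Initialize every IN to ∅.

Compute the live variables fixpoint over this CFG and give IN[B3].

Converged values:
  B0: | IN={a} | OUT={a, b, e}
  B1: | IN={a, b, e} | OUT={a, b, d, e}
  B2: | IN={a, b, d, e} | OUT={a, b, e}
  B3: | IN={a, b, e} | OUT={a, b, c, d, e}
  B4: | IN={a, b, c, d, e} | OUT={a, b, c, d, e}
  B5: | IN={a, b, c, e} | OUT={b, c, d}
  B6: | IN={b, c, d} | OUT={b, d, e}
  B7: | IN={b, d, e} | OUT={}

Merge at B3: OUT[B3] = IN[B0] ⊔ IN[B1] ⊔ IN[B4] = {a, b, c, d, e}
Applying B3's transfer function to that OUT value gives IN[B3] (row B3 above).

Answer: {a, b, e}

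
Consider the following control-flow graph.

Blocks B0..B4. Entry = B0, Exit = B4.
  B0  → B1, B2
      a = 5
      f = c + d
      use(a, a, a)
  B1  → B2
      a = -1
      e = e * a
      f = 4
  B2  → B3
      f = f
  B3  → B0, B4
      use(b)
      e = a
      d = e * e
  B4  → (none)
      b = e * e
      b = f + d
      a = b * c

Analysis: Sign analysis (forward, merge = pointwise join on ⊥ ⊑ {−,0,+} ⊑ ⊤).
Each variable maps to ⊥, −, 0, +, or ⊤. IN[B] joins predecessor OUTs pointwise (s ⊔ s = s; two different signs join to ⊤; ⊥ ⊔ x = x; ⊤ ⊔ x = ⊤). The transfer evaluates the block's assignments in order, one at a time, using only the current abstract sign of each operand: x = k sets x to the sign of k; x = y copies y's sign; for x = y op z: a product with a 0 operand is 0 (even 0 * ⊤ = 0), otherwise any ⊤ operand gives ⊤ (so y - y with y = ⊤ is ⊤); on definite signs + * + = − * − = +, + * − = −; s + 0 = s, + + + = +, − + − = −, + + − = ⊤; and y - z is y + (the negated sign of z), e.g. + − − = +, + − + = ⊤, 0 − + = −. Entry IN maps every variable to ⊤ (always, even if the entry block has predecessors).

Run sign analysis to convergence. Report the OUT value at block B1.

Answer: {a: -, b: ⊤, c: ⊤, d: ⊤, e: ⊤, f: +}

Trace:
Per-block solution:
  B0:   IN=(all ⊤)   OUT={a:+; rest ⊤}
  B1:   IN={a:+; rest ⊤}   OUT={a:-, f:+; rest ⊤}
  B2:   IN=(all ⊤)   OUT=(all ⊤)
  B3:   IN=(all ⊤)   OUT=(all ⊤)
  B4:   IN=(all ⊤)   OUT=(all ⊤)

Merge at B1: IN[B1] = OUT[B0] = {a: +, b: ⊤, c: ⊤, d: ⊤, e: ⊤, f: ⊤}
Applying B1's transfer function to that IN value gives OUT[B1] (row B1 above).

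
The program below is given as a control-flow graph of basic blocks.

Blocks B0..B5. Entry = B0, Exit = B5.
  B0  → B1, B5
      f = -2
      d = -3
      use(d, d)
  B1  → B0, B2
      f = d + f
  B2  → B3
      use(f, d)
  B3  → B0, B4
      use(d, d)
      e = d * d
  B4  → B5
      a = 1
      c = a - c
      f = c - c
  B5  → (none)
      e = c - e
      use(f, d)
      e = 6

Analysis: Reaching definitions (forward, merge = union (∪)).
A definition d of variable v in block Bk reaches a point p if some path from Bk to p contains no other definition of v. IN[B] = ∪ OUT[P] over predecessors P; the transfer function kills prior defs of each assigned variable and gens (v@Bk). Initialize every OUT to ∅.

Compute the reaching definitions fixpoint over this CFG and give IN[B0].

Answer: {d@B0, e@B3, f@B1}

Derivation:
Converged values:
  B0:   IN={d@B0, e@B3, f@B1}   OUT={d@B0, e@B3, f@B0}
  B1:   IN={d@B0, e@B3, f@B0}   OUT={d@B0, e@B3, f@B1}
  B2:   IN={d@B0, e@B3, f@B1}   OUT={d@B0, e@B3, f@B1}
  B3:   IN={d@B0, e@B3, f@B1}   OUT={d@B0, e@B3, f@B1}
  B4:   IN={d@B0, e@B3, f@B1}   OUT={a@B4, c@B4, d@B0, e@B3, f@B4}
  B5:   IN={a@B4, c@B4, d@B0, e@B3, f@B0, f@B4}   OUT={a@B4, c@B4, d@B0, e@B5, f@B0, f@B4}

Merge at B0 (entry node, so the boundary value {} is joined with the incoming edge(s)): IN[B0] = {} ⊔ OUT[B1] ⊔ OUT[B3] = {d@B0, e@B3, f@B1}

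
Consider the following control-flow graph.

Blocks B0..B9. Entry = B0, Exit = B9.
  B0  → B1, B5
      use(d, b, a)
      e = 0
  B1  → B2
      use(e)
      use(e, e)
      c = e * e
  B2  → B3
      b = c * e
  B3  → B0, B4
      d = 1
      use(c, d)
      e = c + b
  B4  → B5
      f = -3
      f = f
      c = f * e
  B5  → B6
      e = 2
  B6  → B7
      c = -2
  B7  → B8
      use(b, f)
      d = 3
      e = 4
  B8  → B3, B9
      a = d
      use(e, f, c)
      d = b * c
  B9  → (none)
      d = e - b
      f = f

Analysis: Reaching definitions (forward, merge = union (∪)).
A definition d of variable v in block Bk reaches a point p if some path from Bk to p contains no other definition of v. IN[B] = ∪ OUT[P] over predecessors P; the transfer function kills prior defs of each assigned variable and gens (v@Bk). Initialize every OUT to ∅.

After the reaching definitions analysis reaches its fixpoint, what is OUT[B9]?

Fixpoint table:
  B0:  IN={a@B8, b@B2, c@B1, c@B6, d@B3, e@B3, f@B4}  OUT={a@B8, b@B2, c@B1, c@B6, d@B3, e@B0, f@B4}
  B1:  IN={a@B8, b@B2, c@B1, c@B6, d@B3, e@B0, f@B4}  OUT={a@B8, b@B2, c@B1, d@B3, e@B0, f@B4}
  B2:  IN={a@B8, b@B2, c@B1, d@B3, e@B0, f@B4}  OUT={a@B8, b@B2, c@B1, d@B3, e@B0, f@B4}
  B3:  IN={a@B8, b@B2, c@B1, c@B6, d@B3, d@B8, e@B0, e@B7, f@B4}  OUT={a@B8, b@B2, c@B1, c@B6, d@B3, e@B3, f@B4}
  B4:  IN={a@B8, b@B2, c@B1, c@B6, d@B3, e@B3, f@B4}  OUT={a@B8, b@B2, c@B4, d@B3, e@B3, f@B4}
  B5:  IN={a@B8, b@B2, c@B1, c@B4, c@B6, d@B3, e@B0, e@B3, f@B4}  OUT={a@B8, b@B2, c@B1, c@B4, c@B6, d@B3, e@B5, f@B4}
  B6:  IN={a@B8, b@B2, c@B1, c@B4, c@B6, d@B3, e@B5, f@B4}  OUT={a@B8, b@B2, c@B6, d@B3, e@B5, f@B4}
  B7:  IN={a@B8, b@B2, c@B6, d@B3, e@B5, f@B4}  OUT={a@B8, b@B2, c@B6, d@B7, e@B7, f@B4}
  B8:  IN={a@B8, b@B2, c@B6, d@B7, e@B7, f@B4}  OUT={a@B8, b@B2, c@B6, d@B8, e@B7, f@B4}
  B9:  IN={a@B8, b@B2, c@B6, d@B8, e@B7, f@B4}  OUT={a@B8, b@B2, c@B6, d@B9, e@B7, f@B9}

Merge at B9: IN[B9] = OUT[B8] = {a@B8, b@B2, c@B6, d@B8, e@B7, f@B4}
Applying B9's transfer function to that IN value gives OUT[B9] (row B9 above).

Answer: {a@B8, b@B2, c@B6, d@B9, e@B7, f@B9}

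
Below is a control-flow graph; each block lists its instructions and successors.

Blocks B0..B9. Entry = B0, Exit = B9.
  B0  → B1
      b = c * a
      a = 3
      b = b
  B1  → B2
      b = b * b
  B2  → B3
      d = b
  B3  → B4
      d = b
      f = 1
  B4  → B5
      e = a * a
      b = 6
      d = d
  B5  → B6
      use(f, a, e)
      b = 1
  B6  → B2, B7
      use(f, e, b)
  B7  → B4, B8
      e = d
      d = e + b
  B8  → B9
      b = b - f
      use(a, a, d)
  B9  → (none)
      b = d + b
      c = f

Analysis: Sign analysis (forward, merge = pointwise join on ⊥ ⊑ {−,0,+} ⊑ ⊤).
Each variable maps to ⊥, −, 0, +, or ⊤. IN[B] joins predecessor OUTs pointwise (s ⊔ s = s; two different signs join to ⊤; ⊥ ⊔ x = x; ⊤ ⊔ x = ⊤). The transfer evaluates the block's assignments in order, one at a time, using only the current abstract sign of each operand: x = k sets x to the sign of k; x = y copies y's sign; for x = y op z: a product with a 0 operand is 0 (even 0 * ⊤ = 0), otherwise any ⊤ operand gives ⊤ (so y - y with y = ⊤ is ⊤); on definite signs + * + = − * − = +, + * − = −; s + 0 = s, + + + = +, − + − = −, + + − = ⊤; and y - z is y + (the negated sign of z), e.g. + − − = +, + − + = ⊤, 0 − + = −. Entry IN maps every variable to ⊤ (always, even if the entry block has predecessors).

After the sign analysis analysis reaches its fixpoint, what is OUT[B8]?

Per-block solution:
  B0: | IN=(all ⊤) | OUT={a:+; rest ⊤}
  B1: | IN={a:+; rest ⊤} | OUT={a:+; rest ⊤}
  B2: | IN={a:+; rest ⊤} | OUT={a:+; rest ⊤}
  B3: | IN={a:+; rest ⊤} | OUT={a:+, f:+; rest ⊤}
  B4: | IN={a:+, f:+; rest ⊤} | OUT={a:+, b:+, e:+, f:+; rest ⊤}
  B5: | IN={a:+, b:+, e:+, f:+; rest ⊤} | OUT={a:+, b:+, e:+, f:+; rest ⊤}
  B6: | IN={a:+, b:+, e:+, f:+; rest ⊤} | OUT={a:+, b:+, e:+, f:+; rest ⊤}
  B7: | IN={a:+, b:+, e:+, f:+; rest ⊤} | OUT={a:+, b:+, f:+; rest ⊤}
  B8: | IN={a:+, b:+, f:+; rest ⊤} | OUT={a:+, f:+; rest ⊤}
  B9: | IN={a:+, f:+; rest ⊤} | OUT={a:+, c:+, f:+; rest ⊤}

Merge at B8: IN[B8] = OUT[B7] = {a: +, b: +, c: ⊤, d: ⊤, e: ⊤, f: +}
Applying B8's transfer function to that IN value gives OUT[B8] (row B8 above).

Answer: {a: +, b: ⊤, c: ⊤, d: ⊤, e: ⊤, f: +}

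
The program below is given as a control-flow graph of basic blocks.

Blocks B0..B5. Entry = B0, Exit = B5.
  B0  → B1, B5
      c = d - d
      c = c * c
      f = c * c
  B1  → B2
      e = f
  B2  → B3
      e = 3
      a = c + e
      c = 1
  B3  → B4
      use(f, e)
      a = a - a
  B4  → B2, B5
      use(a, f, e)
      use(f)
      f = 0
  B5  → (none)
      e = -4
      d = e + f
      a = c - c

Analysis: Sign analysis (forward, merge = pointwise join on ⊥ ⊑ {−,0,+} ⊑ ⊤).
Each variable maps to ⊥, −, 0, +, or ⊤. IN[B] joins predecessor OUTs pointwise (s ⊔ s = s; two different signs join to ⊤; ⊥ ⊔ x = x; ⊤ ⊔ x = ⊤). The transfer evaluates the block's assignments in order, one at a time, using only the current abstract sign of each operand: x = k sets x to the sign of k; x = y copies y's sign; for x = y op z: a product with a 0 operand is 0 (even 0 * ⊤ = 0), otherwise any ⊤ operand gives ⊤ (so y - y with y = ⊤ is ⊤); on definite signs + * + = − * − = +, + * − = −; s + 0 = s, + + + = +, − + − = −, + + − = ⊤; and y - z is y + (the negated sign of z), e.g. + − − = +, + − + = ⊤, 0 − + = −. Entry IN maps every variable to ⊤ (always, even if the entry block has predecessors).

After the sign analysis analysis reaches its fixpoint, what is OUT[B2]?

Answer: {a: ⊤, b: ⊤, c: +, d: ⊤, e: +, f: ⊤}

Trace:
Fixpoint table:
  B0:   IN=(all ⊤)   OUT=(all ⊤)
  B1:   IN=(all ⊤)   OUT=(all ⊤)
  B2:   IN=(all ⊤)   OUT={c:+, e:+; rest ⊤}
  B3:   IN={c:+, e:+; rest ⊤}   OUT={c:+, e:+; rest ⊤}
  B4:   IN={c:+, e:+; rest ⊤}   OUT={c:+, e:+, f:0; rest ⊤}
  B5:   IN=(all ⊤)   OUT={e:-; rest ⊤}

Merge at B2: IN[B2] = OUT[B1] ⊔ OUT[B4] = {a: ⊤, b: ⊤, c: ⊤, d: ⊤, e: ⊤, f: ⊤}
Applying B2's transfer function to that IN value gives OUT[B2] (row B2 above).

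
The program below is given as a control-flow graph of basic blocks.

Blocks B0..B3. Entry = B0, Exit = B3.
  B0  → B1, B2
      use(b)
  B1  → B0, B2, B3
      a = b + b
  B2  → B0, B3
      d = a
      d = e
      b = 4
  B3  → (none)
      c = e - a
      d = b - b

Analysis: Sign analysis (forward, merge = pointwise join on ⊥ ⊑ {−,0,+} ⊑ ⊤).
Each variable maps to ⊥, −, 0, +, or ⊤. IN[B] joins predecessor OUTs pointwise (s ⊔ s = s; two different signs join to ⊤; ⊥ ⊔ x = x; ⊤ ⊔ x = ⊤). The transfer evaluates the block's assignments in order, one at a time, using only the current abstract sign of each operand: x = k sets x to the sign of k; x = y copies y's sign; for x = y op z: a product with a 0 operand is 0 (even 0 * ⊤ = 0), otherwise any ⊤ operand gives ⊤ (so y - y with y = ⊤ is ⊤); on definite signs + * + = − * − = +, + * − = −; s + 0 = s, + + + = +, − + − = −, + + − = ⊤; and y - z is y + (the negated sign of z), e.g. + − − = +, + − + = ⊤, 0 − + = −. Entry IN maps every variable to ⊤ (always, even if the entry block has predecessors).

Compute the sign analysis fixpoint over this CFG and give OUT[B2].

Answer: {a: ⊤, b: +, c: ⊤, d: ⊤, e: ⊤, f: ⊤}

Working:
Converged values:
  B0:   IN=(all ⊤)   OUT=(all ⊤)
  B1:   IN=(all ⊤)   OUT=(all ⊤)
  B2:   IN=(all ⊤)   OUT={b:+; rest ⊤}
  B3:   IN=(all ⊤)   OUT=(all ⊤)

Merge at B2: IN[B2] = OUT[B0] ⊔ OUT[B1] = {a: ⊤, b: ⊤, c: ⊤, d: ⊤, e: ⊤, f: ⊤}
Applying B2's transfer function to that IN value gives OUT[B2] (row B2 above).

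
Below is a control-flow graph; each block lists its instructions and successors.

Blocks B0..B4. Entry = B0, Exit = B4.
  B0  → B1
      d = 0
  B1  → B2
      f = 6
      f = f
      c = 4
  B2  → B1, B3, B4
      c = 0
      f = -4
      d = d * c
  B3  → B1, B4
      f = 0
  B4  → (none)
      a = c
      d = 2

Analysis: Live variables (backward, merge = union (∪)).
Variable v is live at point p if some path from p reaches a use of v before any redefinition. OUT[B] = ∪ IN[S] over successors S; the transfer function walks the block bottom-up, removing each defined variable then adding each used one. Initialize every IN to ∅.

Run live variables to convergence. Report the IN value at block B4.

Per-block solution:
  B0: | IN={} | OUT={d}
  B1: | IN={d} | OUT={d}
  B2: | IN={d} | OUT={c, d}
  B3: | IN={c, d} | OUT={c, d}
  B4: | IN={c} | OUT={}

B4 is the boundary node: OUT[B4] = {}
Applying B4's transfer function to that OUT value gives IN[B4] (row B4 above).

Answer: {c}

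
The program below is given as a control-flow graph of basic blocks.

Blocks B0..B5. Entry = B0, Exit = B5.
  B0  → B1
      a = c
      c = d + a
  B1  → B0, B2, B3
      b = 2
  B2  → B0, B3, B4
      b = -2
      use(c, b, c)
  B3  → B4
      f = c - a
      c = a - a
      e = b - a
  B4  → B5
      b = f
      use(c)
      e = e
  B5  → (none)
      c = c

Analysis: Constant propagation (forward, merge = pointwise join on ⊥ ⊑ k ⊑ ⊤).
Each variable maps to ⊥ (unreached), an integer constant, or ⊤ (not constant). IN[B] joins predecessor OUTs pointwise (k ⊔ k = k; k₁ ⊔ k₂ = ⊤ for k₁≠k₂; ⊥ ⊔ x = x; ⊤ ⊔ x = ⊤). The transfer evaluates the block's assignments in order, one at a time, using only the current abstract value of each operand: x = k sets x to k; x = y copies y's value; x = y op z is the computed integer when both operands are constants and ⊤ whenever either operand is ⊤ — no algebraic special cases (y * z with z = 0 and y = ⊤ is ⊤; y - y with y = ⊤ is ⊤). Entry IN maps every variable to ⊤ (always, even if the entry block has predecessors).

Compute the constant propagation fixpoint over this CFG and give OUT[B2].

Answer: {a: ⊤, b: -2, c: ⊤, d: ⊤, e: ⊤, f: ⊤}

Trace:
Per-block solution:
  B0: | IN=(all ⊤) | OUT=(all ⊤)
  B1: | IN=(all ⊤) | OUT={b:2; rest ⊤}
  B2: | IN={b:2; rest ⊤} | OUT={b:-2; rest ⊤}
  B3: | IN=(all ⊤) | OUT=(all ⊤)
  B4: | IN=(all ⊤) | OUT=(all ⊤)
  B5: | IN=(all ⊤) | OUT=(all ⊤)

Merge at B2: IN[B2] = OUT[B1] = {a: ⊤, b: 2, c: ⊤, d: ⊤, e: ⊤, f: ⊤}
Applying B2's transfer function to that IN value gives OUT[B2] (row B2 above).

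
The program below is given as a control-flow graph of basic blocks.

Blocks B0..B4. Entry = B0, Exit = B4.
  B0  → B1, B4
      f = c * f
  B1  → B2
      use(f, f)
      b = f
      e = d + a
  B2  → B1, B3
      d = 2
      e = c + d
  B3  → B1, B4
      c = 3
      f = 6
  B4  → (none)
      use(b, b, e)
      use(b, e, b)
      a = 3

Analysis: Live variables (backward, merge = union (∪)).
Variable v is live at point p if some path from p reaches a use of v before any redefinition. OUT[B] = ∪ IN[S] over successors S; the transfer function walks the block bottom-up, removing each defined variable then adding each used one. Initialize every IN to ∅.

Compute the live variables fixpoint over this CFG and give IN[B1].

Fixpoint table:
  B0:   IN={a, b, c, d, e, f}   OUT={a, b, c, d, e, f}
  B1:   IN={a, c, d, f}   OUT={a, b, c, f}
  B2:   IN={a, b, c, f}   OUT={a, b, c, d, e, f}
  B3:   IN={a, b, d, e}   OUT={a, b, c, d, e, f}
  B4:   IN={b, e}   OUT={}

Merge at B1: OUT[B1] = IN[B2] = {a, b, c, f}
Applying B1's transfer function to that OUT value gives IN[B1] (row B1 above).

Answer: {a, c, d, f}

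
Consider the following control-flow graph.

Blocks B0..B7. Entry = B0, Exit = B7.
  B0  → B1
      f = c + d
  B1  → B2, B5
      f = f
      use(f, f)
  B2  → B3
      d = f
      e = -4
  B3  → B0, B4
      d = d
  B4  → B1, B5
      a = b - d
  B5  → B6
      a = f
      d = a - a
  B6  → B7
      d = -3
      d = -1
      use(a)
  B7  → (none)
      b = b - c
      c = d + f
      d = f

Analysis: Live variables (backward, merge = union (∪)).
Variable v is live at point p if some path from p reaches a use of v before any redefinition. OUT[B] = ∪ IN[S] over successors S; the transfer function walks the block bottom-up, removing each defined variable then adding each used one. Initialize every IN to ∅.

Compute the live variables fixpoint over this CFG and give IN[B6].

Answer: {a, b, c, f}

Derivation:
Per-block solution:
  B0:   IN={b, c, d}   OUT={b, c, f}
  B1:   IN={b, c, f}   OUT={b, c, f}
  B2:   IN={b, c, f}   OUT={b, c, d, f}
  B3:   IN={b, c, d, f}   OUT={b, c, d, f}
  B4:   IN={b, c, d, f}   OUT={b, c, f}
  B5:   IN={b, c, f}   OUT={a, b, c, f}
  B6:   IN={a, b, c, f}   OUT={b, c, d, f}
  B7:   IN={b, c, d, f}   OUT={}

Merge at B6: OUT[B6] = IN[B7] = {b, c, d, f}
Applying B6's transfer function to that OUT value gives IN[B6] (row B6 above).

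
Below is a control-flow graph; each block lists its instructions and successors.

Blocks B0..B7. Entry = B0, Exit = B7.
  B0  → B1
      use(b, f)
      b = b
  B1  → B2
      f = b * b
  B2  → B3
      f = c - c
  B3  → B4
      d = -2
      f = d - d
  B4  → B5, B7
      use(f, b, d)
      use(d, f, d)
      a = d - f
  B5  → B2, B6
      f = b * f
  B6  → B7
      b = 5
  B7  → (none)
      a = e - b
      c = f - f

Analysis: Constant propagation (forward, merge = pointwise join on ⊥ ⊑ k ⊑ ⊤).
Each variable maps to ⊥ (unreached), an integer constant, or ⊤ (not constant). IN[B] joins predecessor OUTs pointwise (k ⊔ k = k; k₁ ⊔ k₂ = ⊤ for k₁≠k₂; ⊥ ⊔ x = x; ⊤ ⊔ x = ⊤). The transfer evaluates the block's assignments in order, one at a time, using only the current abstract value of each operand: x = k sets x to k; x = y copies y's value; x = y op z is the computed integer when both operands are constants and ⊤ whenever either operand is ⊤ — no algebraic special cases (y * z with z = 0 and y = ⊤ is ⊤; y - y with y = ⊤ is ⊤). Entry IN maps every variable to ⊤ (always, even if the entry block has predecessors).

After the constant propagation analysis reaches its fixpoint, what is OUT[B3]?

Answer: {a: ⊤, b: ⊤, c: ⊤, d: -2, e: ⊤, f: 0}

Trace:
Fixpoint table:
  B0: | IN=(all ⊤) | OUT=(all ⊤)
  B1: | IN=(all ⊤) | OUT=(all ⊤)
  B2: | IN=(all ⊤) | OUT=(all ⊤)
  B3: | IN=(all ⊤) | OUT={d:-2, f:0; rest ⊤}
  B4: | IN={d:-2, f:0; rest ⊤} | OUT={a:-2, d:-2, f:0; rest ⊤}
  B5: | IN={a:-2, d:-2, f:0; rest ⊤} | OUT={a:-2, d:-2; rest ⊤}
  B6: | IN={a:-2, d:-2; rest ⊤} | OUT={a:-2, b:5, d:-2; rest ⊤}
  B7: | IN={a:-2, d:-2; rest ⊤} | OUT={d:-2; rest ⊤}

Merge at B3: IN[B3] = OUT[B2] = {a: ⊤, b: ⊤, c: ⊤, d: ⊤, e: ⊤, f: ⊤}
Applying B3's transfer function to that IN value gives OUT[B3] (row B3 above).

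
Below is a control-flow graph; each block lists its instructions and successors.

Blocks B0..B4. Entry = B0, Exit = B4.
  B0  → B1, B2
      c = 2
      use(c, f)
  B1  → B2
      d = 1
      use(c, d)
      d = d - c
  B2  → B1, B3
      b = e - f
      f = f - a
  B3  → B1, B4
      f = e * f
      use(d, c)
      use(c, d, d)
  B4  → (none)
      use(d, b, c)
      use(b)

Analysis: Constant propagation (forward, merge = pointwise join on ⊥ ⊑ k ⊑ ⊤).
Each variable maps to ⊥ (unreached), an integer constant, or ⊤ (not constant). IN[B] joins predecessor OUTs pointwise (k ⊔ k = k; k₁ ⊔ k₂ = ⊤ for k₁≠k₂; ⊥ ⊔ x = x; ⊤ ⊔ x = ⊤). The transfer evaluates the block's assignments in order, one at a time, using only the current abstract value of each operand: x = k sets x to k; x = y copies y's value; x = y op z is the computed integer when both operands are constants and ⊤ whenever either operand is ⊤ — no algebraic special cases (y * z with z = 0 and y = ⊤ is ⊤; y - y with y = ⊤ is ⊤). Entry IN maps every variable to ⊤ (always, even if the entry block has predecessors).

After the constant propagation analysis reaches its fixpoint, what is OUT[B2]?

Per-block solution:
  B0:   IN=(all ⊤)   OUT={c:2; rest ⊤}
  B1:   IN={c:2; rest ⊤}   OUT={c:2, d:-1; rest ⊤}
  B2:   IN={c:2; rest ⊤}   OUT={c:2; rest ⊤}
  B3:   IN={c:2; rest ⊤}   OUT={c:2; rest ⊤}
  B4:   IN={c:2; rest ⊤}   OUT={c:2; rest ⊤}

Merge at B2: IN[B2] = OUT[B0] ⊔ OUT[B1] = {a: ⊤, b: ⊤, c: 2, d: ⊤, e: ⊤, f: ⊤}
Applying B2's transfer function to that IN value gives OUT[B2] (row B2 above).

Answer: {a: ⊤, b: ⊤, c: 2, d: ⊤, e: ⊤, f: ⊤}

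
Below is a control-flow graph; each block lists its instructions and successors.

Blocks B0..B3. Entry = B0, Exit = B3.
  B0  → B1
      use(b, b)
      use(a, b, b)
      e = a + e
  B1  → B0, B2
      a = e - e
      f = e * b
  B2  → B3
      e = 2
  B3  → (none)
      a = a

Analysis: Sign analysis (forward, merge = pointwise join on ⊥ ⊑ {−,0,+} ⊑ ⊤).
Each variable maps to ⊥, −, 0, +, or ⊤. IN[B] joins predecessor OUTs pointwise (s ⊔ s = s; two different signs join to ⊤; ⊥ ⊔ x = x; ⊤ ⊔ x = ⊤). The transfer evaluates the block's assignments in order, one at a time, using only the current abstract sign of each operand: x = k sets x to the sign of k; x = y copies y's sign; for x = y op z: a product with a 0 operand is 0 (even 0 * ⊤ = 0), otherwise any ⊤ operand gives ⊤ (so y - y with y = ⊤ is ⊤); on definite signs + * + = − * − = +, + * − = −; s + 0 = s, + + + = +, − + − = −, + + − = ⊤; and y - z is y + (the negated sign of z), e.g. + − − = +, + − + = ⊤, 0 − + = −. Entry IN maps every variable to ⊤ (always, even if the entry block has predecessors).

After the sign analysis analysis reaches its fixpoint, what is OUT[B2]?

Answer: {a: ⊤, b: ⊤, c: ⊤, d: ⊤, e: +, f: ⊤}

Trace:
Per-block solution:
  B0:   IN=(all ⊤)   OUT=(all ⊤)
  B1:   IN=(all ⊤)   OUT=(all ⊤)
  B2:   IN=(all ⊤)   OUT={e:+; rest ⊤}
  B3:   IN={e:+; rest ⊤}   OUT={e:+; rest ⊤}

Merge at B2: IN[B2] = OUT[B1] = {a: ⊤, b: ⊤, c: ⊤, d: ⊤, e: ⊤, f: ⊤}
Applying B2's transfer function to that IN value gives OUT[B2] (row B2 above).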